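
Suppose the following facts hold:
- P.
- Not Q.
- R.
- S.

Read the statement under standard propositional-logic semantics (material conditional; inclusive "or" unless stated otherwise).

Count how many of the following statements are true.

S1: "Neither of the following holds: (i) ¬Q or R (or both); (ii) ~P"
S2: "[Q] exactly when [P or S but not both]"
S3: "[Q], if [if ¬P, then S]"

1

S1: In symbols: (not Q or R) nor not P

not Q = not False = True
not Q or R = True or True = True
not P = not True = False
(not Q or R) nor not P = True nor False = False
Thus S1 is false.

S2: This is Q iff (P xor S).

P xor S = True xor True = False
Q iff (P xor S) = False iff False = True
Thus S2 is true.

S3: Formalization: (not P -> S) -> Q

not P = not True = False
not P -> S = False -> True = True
(not P -> S) -> Q = True -> False = False
So S3 is false.

Count: 1.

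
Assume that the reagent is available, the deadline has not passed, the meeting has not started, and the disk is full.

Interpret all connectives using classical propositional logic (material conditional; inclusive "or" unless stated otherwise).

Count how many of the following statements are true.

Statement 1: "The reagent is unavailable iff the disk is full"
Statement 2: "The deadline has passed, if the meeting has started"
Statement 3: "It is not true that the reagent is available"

1

Let P = "the reagent is available" (T), S = "the disk is full" (T), R = "the meeting has started" (F), Q = "the deadline has passed" (F).

Statement 1: This is ~P <-> S.

~P = ~T = F
~P <-> S = F <-> T = F
Thus Statement 1 is false.

Statement 2: In symbols: R -> Q

R -> Q = F -> F = T
Thus Statement 2 is true.

Statement 3: Parsed as ~P

~P = ~T = F
Hence Statement 3 is false.

1 of the 3 statements is true.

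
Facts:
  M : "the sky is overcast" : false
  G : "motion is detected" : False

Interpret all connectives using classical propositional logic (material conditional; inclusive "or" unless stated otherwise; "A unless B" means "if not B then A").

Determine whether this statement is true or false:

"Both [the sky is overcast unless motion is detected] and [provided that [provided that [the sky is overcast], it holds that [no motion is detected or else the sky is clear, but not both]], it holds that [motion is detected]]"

false

Formalization: (M ∨ G) ∧ ((M → (¬G ⊕ ¬M)) → G)

M ∨ G = F ∨ F = F
¬G = ¬F = T
¬M = ¬F = T
¬G ⊕ ¬M = T ⊕ T = F
M → (¬G ⊕ ¬M) = F → F = T
(M → (¬G ⊕ ¬M)) → G = T → F = F
(M ∨ G) ∧ ((M → (¬G ⊕ ¬M)) → G) = F ∧ F = F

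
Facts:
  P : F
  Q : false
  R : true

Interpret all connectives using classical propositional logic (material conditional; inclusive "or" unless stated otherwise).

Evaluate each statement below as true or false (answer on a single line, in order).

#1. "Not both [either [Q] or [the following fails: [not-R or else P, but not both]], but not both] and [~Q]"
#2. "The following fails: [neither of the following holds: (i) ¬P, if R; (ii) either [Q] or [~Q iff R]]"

#1 False, #2 True

#1: Parsed as (Q ⊕ ¬(¬R ⊕ P)) ↑ ¬Q

¬R = ¬T = F
¬R ⊕ P = F ⊕ F = F
¬(¬R ⊕ P) = ¬F = T
Q ⊕ ¬(¬R ⊕ P) = F ⊕ T = T
¬Q = ¬F = T
(Q ⊕ ¬(¬R ⊕ P)) ↑ ¬Q = T ↑ T = F
Thus #1 is false.

#2: In symbols: ¬((R → ¬P) ↓ (Q ∨ (¬Q ↔ R)))

¬P = ¬F = T
R → ¬P = T → T = T
¬Q = ¬F = T
¬Q ↔ R = T ↔ T = T
Q ∨ (¬Q ↔ R) = F ∨ T = T
(R → ¬P) ↓ (Q ∨ (¬Q ↔ R)) = T ↓ T = F
¬((R → ¬P) ↓ (Q ∨ (¬Q ↔ R))) = ¬F = T
So #2 is true.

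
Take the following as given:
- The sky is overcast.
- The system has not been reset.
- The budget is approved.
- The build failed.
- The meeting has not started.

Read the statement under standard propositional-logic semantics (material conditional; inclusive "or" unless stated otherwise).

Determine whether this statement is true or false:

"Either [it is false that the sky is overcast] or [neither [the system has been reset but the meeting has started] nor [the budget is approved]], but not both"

Let K = "the sky is overcast" (True), S = "the system has been reset" (False), W = "the meeting has started" (False), V = "the budget is approved" (True).
In symbols: not K xor ((S and W) nor V)

not K = not True = False
S and W = False and False = False
(S and W) nor V = False nor True = False
not K xor ((S and W) nor V) = False xor False = False

false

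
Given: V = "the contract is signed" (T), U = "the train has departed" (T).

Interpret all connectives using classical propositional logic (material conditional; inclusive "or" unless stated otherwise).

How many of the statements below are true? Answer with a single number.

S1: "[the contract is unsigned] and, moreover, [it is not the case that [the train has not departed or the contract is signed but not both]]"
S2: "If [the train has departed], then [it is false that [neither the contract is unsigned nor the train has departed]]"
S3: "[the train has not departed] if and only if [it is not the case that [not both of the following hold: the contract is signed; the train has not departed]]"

2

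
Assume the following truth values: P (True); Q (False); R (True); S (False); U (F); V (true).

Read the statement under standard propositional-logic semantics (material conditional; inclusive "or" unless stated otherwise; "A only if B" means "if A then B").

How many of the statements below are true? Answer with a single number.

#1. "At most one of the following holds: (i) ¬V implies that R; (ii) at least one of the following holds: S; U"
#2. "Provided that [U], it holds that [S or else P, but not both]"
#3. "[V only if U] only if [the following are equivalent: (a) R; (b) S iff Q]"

3

#1: In symbols: (¬V → R) ↑ (S ∨ U)

¬V = ¬T = F
¬V → R = F → T = T
S ∨ U = F ∨ F = F
(¬V → R) ↑ (S ∨ U) = T ↑ F = T
So #1 is true.

#2: Parsed as U → (S ⊕ P)

S ⊕ P = F ⊕ T = T
U → (S ⊕ P) = F → T = T
Thus #2 is true.

#3: Parsed as (V → U) → (R ↔ (S ↔ Q))

V → U = T → F = F
S ↔ Q = F ↔ F = T
R ↔ (S ↔ Q) = T ↔ T = T
(V → U) → (R ↔ (S ↔ Q)) = F → T = T
Thus #3 is true.

3 of the 3 statements are true (#1, #2, #3).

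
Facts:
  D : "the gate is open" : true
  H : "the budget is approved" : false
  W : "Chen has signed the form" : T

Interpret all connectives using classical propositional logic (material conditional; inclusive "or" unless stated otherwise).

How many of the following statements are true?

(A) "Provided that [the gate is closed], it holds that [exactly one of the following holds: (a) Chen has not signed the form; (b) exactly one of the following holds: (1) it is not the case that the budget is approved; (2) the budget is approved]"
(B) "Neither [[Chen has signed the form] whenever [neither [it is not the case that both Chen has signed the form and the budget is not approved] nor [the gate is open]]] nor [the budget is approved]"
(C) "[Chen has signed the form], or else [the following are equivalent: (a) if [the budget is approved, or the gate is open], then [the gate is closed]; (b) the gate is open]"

2

(A): This is ¬D → (¬W ⊕ (¬H ⊕ H)).

¬D = ¬T = F
¬W = ¬T = F
¬H = ¬F = T
¬H ⊕ H = T ⊕ F = T
¬W ⊕ (¬H ⊕ H) = F ⊕ T = T
¬D → (¬W ⊕ (¬H ⊕ H)) = F → T = T
Thus (A) is true.

(B): This is (((W ↑ ¬H) ↓ D) → W) ↓ H.

¬H = ¬F = T
W ↑ ¬H = T ↑ T = F
(W ↑ ¬H) ↓ D = F ↓ T = F
((W ↑ ¬H) ↓ D) → W = F → T = T
(((W ↑ ¬H) ↓ D) → W) ↓ H = T ↓ F = F
Thus (B) is false.

(C): Parsed as W ∨ (((H ∨ D) → ¬D) ↔ D)

H ∨ D = F ∨ T = T
¬D = ¬T = F
(H ∨ D) → ¬D = T → F = F
((H ∨ D) → ¬D) ↔ D = F ↔ T = F
W ∨ (((H ∨ D) → ¬D) ↔ D) = T ∨ F = T
So (C) is true.

Count: 2.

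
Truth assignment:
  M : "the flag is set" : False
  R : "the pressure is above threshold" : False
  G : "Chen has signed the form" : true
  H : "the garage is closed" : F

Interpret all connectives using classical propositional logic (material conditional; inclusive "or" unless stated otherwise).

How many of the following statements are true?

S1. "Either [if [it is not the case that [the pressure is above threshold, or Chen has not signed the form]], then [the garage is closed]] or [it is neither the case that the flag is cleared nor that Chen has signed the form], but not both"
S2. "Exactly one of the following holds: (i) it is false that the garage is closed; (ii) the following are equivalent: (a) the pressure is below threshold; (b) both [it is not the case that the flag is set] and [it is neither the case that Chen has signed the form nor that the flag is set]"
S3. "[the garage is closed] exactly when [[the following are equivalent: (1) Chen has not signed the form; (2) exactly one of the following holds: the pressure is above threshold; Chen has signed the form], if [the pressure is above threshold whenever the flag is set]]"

2

S1: Formalization: (~(R | ~G) -> H) xor (~M nor G)

~G = ~T = F
R | ~G = F | F = F
~(R | ~G) = ~F = T
~(R | ~G) -> H = T -> F = F
~M = ~F = T
~M nor G = T nor T = F
(~(R | ~G) -> H) xor (~M nor G) = F xor F = F
So S1 is false.

S2: Formalization: ~H xor (~R <-> (~M & (G nor M)))

~H = ~F = T
~R = ~F = T
~M = ~F = T
G nor M = T nor F = F
~M & (G nor M) = T & F = F
~R <-> (~M & (G nor M)) = T <-> F = F
~H xor (~R <-> (~M & (G nor M))) = T xor F = T
So S2 is true.

S3: Parsed as H <-> ((M -> R) -> (~G <-> (R xor G)))

M -> R = F -> F = T
~G = ~T = F
R xor G = F xor T = T
~G <-> (R xor G) = F <-> T = F
(M -> R) -> (~G <-> (R xor G)) = T -> F = F
H <-> ((M -> R) -> (~G <-> (R xor G))) = F <-> F = T
So S3 is true.

2 of the 3 statements are true (S2, S3).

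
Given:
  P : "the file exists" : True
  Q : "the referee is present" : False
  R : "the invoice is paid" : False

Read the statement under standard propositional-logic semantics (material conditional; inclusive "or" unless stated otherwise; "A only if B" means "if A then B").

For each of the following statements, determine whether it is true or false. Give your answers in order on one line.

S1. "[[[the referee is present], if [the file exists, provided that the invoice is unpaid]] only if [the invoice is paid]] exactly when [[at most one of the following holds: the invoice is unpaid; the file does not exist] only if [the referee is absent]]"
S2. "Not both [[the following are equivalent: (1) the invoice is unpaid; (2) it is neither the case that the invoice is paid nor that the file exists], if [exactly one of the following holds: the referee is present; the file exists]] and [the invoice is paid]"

S1: Parsed as (((¬R → P) → Q) → R) ↔ ((¬R ↑ ¬P) → ¬Q)

¬R = ¬F = T
¬R → P = T → T = T
(¬R → P) → Q = T → F = F
((¬R → P) → Q) → R = F → F = T
¬R = ¬F = T
¬P = ¬T = F
¬R ↑ ¬P = T ↑ F = T
¬Q = ¬F = T
(¬R ↑ ¬P) → ¬Q = T → T = T
(((¬R → P) → Q) → R) ↔ ((¬R ↑ ¬P) → ¬Q) = T ↔ T = T
Hence S1 is true.

S2: Parsed as ((Q ⊕ P) → (¬R ↔ (R ↓ P))) ↑ R

Q ⊕ P = F ⊕ T = T
¬R = ¬F = T
R ↓ P = F ↓ T = F
¬R ↔ (R ↓ P) = T ↔ F = F
(Q ⊕ P) → (¬R ↔ (R ↓ P)) = T → F = F
((Q ⊕ P) → (¬R ↔ (R ↓ P))) ↑ R = F ↑ F = T
Hence S2 is true.

S1 True; S2 True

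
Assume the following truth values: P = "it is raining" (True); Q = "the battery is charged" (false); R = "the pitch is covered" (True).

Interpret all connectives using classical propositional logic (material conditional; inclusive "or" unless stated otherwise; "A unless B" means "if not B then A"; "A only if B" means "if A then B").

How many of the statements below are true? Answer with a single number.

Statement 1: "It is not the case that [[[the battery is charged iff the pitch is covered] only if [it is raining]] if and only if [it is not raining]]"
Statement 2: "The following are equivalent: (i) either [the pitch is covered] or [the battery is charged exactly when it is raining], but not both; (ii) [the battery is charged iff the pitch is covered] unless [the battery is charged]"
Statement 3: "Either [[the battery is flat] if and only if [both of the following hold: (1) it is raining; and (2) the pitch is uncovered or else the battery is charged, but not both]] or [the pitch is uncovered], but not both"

1

Statement 1: Parsed as ¬(((Q ↔ R) → P) ↔ ¬P)

Q ↔ R = F ↔ T = F
(Q ↔ R) → P = F → T = T
¬P = ¬T = F
((Q ↔ R) → P) ↔ ¬P = T ↔ F = F
¬(((Q ↔ R) → P) ↔ ¬P) = ¬F = T
So Statement 1 is true.

Statement 2: In symbols: (R ⊕ (Q ↔ P)) ↔ ((Q ↔ R) ∨ Q)

Q ↔ P = F ↔ T = F
R ⊕ (Q ↔ P) = T ⊕ F = T
Q ↔ R = F ↔ T = F
(Q ↔ R) ∨ Q = F ∨ F = F
(R ⊕ (Q ↔ P)) ↔ ((Q ↔ R) ∨ Q) = T ↔ F = F
So Statement 2 is false.

Statement 3: Parsed as (¬Q ↔ (P ∧ (¬R ⊕ Q))) ⊕ ¬R

¬Q = ¬F = T
¬R = ¬T = F
¬R ⊕ Q = F ⊕ F = F
P ∧ (¬R ⊕ Q) = T ∧ F = F
¬Q ↔ (P ∧ (¬R ⊕ Q)) = T ↔ F = F
¬R = ¬T = F
(¬Q ↔ (P ∧ (¬R ⊕ Q))) ⊕ ¬R = F ⊕ F = F
So Statement 3 is false.

Count: 1.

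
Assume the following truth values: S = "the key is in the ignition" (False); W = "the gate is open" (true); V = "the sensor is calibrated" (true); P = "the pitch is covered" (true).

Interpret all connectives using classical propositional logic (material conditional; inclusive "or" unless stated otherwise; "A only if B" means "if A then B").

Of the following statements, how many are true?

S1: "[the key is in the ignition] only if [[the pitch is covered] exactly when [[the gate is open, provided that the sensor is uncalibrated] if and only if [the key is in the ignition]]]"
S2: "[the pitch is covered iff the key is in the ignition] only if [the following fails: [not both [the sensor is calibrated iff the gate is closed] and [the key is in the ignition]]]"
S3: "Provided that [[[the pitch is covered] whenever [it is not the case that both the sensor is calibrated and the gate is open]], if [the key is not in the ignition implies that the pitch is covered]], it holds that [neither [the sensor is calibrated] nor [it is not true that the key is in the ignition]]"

S1: Formalization: S → (P ↔ ((¬V → W) ↔ S))

¬V = ¬T = F
¬V → W = F → T = T
(¬V → W) ↔ S = T ↔ F = F
P ↔ ((¬V → W) ↔ S) = T ↔ F = F
S → (P ↔ ((¬V → W) ↔ S)) = F → F = T
Hence S1 is true.

S2: Parsed as (P ↔ S) → ¬((V ↔ ¬W) ↑ S)

P ↔ S = T ↔ F = F
¬W = ¬T = F
V ↔ ¬W = T ↔ F = F
(V ↔ ¬W) ↑ S = F ↑ F = T
¬((V ↔ ¬W) ↑ S) = ¬T = F
(P ↔ S) → ¬((V ↔ ¬W) ↑ S) = F → F = T
Hence S2 is true.

S3: Parsed as ((¬S → P) → ((V ↑ W) → P)) → (V ↓ ¬S)

¬S = ¬F = T
¬S → P = T → T = T
V ↑ W = T ↑ T = F
(V ↑ W) → P = F → T = T
(¬S → P) → ((V ↑ W) → P) = T → T = T
¬S = ¬F = T
V ↓ ¬S = T ↓ T = F
((¬S → P) → ((V ↑ W) → P)) → (V ↓ ¬S) = T → F = F
Thus S3 is false.

Count: 2.

2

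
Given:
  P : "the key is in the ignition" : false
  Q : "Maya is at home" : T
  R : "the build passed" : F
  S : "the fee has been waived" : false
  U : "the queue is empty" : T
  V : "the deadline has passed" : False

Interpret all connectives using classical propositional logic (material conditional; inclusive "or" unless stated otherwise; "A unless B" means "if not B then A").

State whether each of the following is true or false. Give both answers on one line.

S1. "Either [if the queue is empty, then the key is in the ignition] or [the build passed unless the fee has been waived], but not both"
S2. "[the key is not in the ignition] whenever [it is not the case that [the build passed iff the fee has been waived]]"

S1: In symbols: (U -> P) xor (R | S)

U -> P = T -> F = F
R | S = F | F = F
(U -> P) xor (R | S) = F xor F = F
Hence S1 is false.

S2: Formalization: ~(R <-> S) -> ~P

R <-> S = F <-> F = T
~(R <-> S) = ~T = F
~P = ~F = T
~(R <-> S) -> ~P = F -> T = T
So S2 is true.

S1 F / S2 T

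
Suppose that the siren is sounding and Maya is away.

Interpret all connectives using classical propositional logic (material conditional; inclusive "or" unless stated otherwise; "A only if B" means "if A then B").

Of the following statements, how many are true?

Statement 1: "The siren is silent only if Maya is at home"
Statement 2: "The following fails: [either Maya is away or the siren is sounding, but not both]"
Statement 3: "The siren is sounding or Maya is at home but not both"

3

Let H = "the siren is sounding" (True), V = "Maya is at home" (False).

Statement 1: Formalization: not H -> V

not H = not True = False
not H -> V = False -> False = True
Thus Statement 1 is true.

Statement 2: Parsed as not (not V xor H)

not V = not False = True
not V xor H = True xor True = False
not (not V xor H) = not False = True
Hence Statement 2 is true.

Statement 3: In symbols: H xor V

H xor V = True xor False = True
So Statement 3 is true.

True statements: 3.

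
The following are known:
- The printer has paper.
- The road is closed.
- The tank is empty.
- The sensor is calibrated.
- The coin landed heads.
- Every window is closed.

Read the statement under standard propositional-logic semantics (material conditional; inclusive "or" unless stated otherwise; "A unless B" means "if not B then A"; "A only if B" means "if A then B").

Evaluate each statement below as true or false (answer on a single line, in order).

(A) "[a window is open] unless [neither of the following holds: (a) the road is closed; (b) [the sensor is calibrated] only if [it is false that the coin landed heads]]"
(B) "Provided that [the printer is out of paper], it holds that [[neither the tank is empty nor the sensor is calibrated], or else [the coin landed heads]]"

(A) False; (B) True

Let N = "a window is open" (False), W = "the road is closed" (True), G = "the sensor is calibrated" (True), M = "the coin landed heads" (True), H = "the printer has paper" (True), L = "the tank is full" (False).

(A): Parsed as N or (W nor (G -> not M))

not M = not True = False
G -> not M = True -> False = False
W nor (G -> not M) = True nor False = False
N or (W nor (G -> not M)) = False or False = False
Thus (A) is false.

(B): This is not H -> ((not L nor G) or M).

not H = not True = False
not L = not False = True
not L nor G = True nor True = False
(not L nor G) or M = False or True = True
not H -> ((not L nor G) or M) = False -> True = True
Hence (B) is true.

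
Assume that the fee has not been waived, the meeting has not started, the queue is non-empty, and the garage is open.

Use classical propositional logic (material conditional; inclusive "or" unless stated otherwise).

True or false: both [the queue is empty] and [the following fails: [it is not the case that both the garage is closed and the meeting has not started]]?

Let H = "the queue is empty" (F), S = "the garage is closed" (F), D = "the meeting has started" (F).
This is H & ~(S nand ~D).

~D = ~F = T
S nand ~D = F nand T = T
~(S nand ~D) = ~T = F
H & ~(S nand ~D) = F & F = F

False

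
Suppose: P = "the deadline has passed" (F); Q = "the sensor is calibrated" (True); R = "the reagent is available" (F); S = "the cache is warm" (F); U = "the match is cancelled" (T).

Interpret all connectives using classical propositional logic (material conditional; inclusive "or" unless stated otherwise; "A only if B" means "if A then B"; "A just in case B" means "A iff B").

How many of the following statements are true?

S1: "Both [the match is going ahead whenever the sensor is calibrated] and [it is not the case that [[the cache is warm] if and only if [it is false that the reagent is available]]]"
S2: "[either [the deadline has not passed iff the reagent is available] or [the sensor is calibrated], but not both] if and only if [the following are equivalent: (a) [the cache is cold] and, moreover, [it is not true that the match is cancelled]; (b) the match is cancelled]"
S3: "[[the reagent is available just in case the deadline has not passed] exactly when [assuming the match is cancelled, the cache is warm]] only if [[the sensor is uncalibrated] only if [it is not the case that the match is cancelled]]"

1

S1: This is (Q → ¬U) ∧ ¬(S ↔ ¬R).

¬U = ¬T = F
Q → ¬U = T → F = F
¬R = ¬F = T
S ↔ ¬R = F ↔ T = F
¬(S ↔ ¬R) = ¬F = T
(Q → ¬U) ∧ ¬(S ↔ ¬R) = F ∧ T = F
Thus S1 is false.

S2: Parsed as ((¬P ↔ R) ⊕ Q) ↔ ((¬S ∧ ¬U) ↔ U)

¬P = ¬F = T
¬P ↔ R = T ↔ F = F
(¬P ↔ R) ⊕ Q = F ⊕ T = T
¬S = ¬F = T
¬U = ¬T = F
¬S ∧ ¬U = T ∧ F = F
(¬S ∧ ¬U) ↔ U = F ↔ T = F
((¬P ↔ R) ⊕ Q) ↔ ((¬S ∧ ¬U) ↔ U) = T ↔ F = F
Hence S2 is false.

S3: Formalization: ((R ↔ ¬P) ↔ (U → S)) → (¬Q → ¬U)

¬P = ¬F = T
R ↔ ¬P = F ↔ T = F
U → S = T → F = F
(R ↔ ¬P) ↔ (U → S) = F ↔ F = T
¬Q = ¬T = F
¬U = ¬T = F
¬Q → ¬U = F → F = T
((R ↔ ¬P) ↔ (U → S)) → (¬Q → ¬U) = T → T = T
Hence S3 is true.

Count: 1.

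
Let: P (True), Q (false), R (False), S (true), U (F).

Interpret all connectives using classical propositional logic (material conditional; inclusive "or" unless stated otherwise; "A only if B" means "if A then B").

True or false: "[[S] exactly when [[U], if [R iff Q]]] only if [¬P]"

The statement is true.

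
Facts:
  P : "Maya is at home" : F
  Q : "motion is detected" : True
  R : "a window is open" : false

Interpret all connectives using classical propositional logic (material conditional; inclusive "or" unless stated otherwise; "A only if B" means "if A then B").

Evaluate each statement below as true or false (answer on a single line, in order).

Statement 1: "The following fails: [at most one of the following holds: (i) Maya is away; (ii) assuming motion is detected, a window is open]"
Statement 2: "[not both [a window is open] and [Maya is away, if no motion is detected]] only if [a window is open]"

Statement 1 F; Statement 2 F

Statement 1: This is not (not P nand (Q -> R)).

not P = not False = True
Q -> R = True -> False = False
not P nand (Q -> R) = True nand False = True
not (not P nand (Q -> R)) = not True = False
Hence Statement 1 is false.

Statement 2: Parsed as (R nand (not Q -> not P)) -> R

not Q = not True = False
not P = not False = True
not Q -> not P = False -> True = True
R nand (not Q -> not P) = False nand True = True
(R nand (not Q -> not P)) -> R = True -> False = False
Thus Statement 2 is false.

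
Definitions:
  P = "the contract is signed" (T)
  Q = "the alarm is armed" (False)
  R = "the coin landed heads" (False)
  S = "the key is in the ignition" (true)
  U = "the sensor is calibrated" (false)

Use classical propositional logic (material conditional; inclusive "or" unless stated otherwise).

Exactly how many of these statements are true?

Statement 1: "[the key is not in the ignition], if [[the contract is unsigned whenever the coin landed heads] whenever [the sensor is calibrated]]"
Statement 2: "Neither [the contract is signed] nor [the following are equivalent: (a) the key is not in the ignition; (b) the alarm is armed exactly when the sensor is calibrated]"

0

Statement 1: Formalization: (U → (R → ¬P)) → ¬S

¬P = ¬T = F
R → ¬P = F → F = T
U → (R → ¬P) = F → T = T
¬S = ¬T = F
(U → (R → ¬P)) → ¬S = T → F = F
So Statement 1 is false.

Statement 2: In symbols: P ↓ (¬S ↔ (Q ↔ U))

¬S = ¬T = F
Q ↔ U = F ↔ F = T
¬S ↔ (Q ↔ U) = F ↔ T = F
P ↓ (¬S ↔ (Q ↔ U)) = T ↓ F = F
So Statement 2 is false.

0 of the 2 statements are true (none).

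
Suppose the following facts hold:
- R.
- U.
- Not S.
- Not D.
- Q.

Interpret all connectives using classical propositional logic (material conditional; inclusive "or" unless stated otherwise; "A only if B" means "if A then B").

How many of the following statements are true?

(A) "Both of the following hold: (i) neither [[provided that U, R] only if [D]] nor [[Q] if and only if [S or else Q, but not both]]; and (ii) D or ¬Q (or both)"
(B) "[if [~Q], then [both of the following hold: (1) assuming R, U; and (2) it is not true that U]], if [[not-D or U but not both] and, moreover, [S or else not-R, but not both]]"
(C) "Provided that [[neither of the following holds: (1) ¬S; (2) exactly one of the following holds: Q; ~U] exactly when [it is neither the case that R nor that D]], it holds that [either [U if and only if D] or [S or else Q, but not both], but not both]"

(A): Formalization: (((U → R) → D) ↓ (Q ↔ (S ⊕ Q))) ∧ (D ∨ ¬Q)

U → R = T → T = T
(U → R) → D = T → F = F
S ⊕ Q = F ⊕ T = T
Q ↔ (S ⊕ Q) = T ↔ T = T
((U → R) → D) ↓ (Q ↔ (S ⊕ Q)) = F ↓ T = F
¬Q = ¬T = F
D ∨ ¬Q = F ∨ F = F
(((U → R) → D) ↓ (Q ↔ (S ⊕ Q))) ∧ (D ∨ ¬Q) = F ∧ F = F
Hence (A) is false.

(B): In symbols: ((¬D ⊕ U) ∧ (S ⊕ ¬R)) → (¬Q → ((R → U) ∧ ¬U))

¬D = ¬F = T
¬D ⊕ U = T ⊕ T = F
¬R = ¬T = F
S ⊕ ¬R = F ⊕ F = F
(¬D ⊕ U) ∧ (S ⊕ ¬R) = F ∧ F = F
¬Q = ¬T = F
R → U = T → T = T
¬U = ¬T = F
(R → U) ∧ ¬U = T ∧ F = F
¬Q → ((R → U) ∧ ¬U) = F → F = T
((¬D ⊕ U) ∧ (S ⊕ ¬R)) → (¬Q → ((R → U) ∧ ¬U)) = F → T = T
Hence (B) is true.

(C): Formalization: ((¬S ↓ (Q ⊕ ¬U)) ↔ (R ↓ D)) → ((U ↔ D) ⊕ (S ⊕ Q))

¬S = ¬F = T
¬U = ¬T = F
Q ⊕ ¬U = T ⊕ F = T
¬S ↓ (Q ⊕ ¬U) = T ↓ T = F
R ↓ D = T ↓ F = F
(¬S ↓ (Q ⊕ ¬U)) ↔ (R ↓ D) = F ↔ F = T
U ↔ D = T ↔ F = F
S ⊕ Q = F ⊕ T = T
(U ↔ D) ⊕ (S ⊕ Q) = F ⊕ T = T
((¬S ↓ (Q ⊕ ¬U)) ↔ (R ↓ D)) → ((U ↔ D) ⊕ (S ⊕ Q)) = T → T = T
So (C) is true.

True statements: 2.

2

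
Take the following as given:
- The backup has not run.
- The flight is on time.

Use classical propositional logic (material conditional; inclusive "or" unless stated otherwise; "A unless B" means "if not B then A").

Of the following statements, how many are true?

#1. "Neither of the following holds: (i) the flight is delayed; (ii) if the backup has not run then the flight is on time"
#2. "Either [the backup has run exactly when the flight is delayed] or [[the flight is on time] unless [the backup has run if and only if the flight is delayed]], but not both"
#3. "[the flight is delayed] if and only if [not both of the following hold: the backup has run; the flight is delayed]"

Let Q = "the flight is delayed" (F), P = "the backup has run" (F).

#1: Formalization: Q ↓ (¬P → ¬Q)

¬P = ¬F = T
¬Q = ¬F = T
¬P → ¬Q = T → T = T
Q ↓ (¬P → ¬Q) = F ↓ T = F
Hence #1 is false.

#2: In symbols: (P ↔ Q) ⊕ (¬Q ∨ (P ↔ Q))

P ↔ Q = F ↔ F = T
¬Q = ¬F = T
P ↔ Q = F ↔ F = T
¬Q ∨ (P ↔ Q) = T ∨ T = T
(P ↔ Q) ⊕ (¬Q ∨ (P ↔ Q)) = T ⊕ T = F
So #2 is false.

#3: Parsed as Q ↔ (P ↑ Q)

P ↑ Q = F ↑ F = T
Q ↔ (P ↑ Q) = F ↔ T = F
So #3 is false.

0 of the 3 statements are true (none).

0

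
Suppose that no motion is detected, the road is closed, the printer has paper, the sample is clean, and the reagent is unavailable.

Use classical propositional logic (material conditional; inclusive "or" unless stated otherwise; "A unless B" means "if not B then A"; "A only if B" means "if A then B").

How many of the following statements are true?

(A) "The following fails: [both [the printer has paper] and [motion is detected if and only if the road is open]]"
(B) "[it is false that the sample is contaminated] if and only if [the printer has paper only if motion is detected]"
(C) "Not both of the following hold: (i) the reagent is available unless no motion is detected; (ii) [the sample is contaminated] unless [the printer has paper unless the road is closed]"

0

Let R = "the printer has paper" (T), P = "motion is detected" (F), Q = "the road is closed" (T), S = "the sample is contaminated" (F), U = "the reagent is available" (F).

(A): Formalization: ~(R & (P <-> ~Q))

~Q = ~T = F
P <-> ~Q = F <-> F = T
R & (P <-> ~Q) = T & T = T
~(R & (P <-> ~Q)) = ~T = F
Hence (A) is false.

(B): This is ~S <-> (R -> P).

~S = ~F = T
R -> P = T -> F = F
~S <-> (R -> P) = T <-> F = F
Hence (B) is false.

(C): In symbols: (U | ~P) nand (S | (R | Q))

~P = ~F = T
U | ~P = F | T = T
R | Q = T | T = T
S | (R | Q) = F | T = T
(U | ~P) nand (S | (R | Q)) = T nand T = F
So (C) is false.

Count: 0.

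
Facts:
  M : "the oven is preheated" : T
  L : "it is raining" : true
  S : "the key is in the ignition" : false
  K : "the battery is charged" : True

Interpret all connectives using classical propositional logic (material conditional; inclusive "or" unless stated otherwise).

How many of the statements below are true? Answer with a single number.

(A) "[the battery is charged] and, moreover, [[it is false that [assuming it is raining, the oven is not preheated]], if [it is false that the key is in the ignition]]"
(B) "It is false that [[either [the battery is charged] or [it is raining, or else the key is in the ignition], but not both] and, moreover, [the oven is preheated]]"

2

(A): Parsed as K & (~S -> ~(L -> ~M))

~S = ~F = T
~M = ~T = F
L -> ~M = T -> F = F
~(L -> ~M) = ~F = T
~S -> ~(L -> ~M) = T -> T = T
K & (~S -> ~(L -> ~M)) = T & T = T
So (A) is true.

(B): This is ~((K xor (L | S)) & M).

L | S = T | F = T
K xor (L | S) = T xor T = F
(K xor (L | S)) & M = F & T = F
~((K xor (L | S)) & M) = ~F = T
So (B) is true.

Count: 2.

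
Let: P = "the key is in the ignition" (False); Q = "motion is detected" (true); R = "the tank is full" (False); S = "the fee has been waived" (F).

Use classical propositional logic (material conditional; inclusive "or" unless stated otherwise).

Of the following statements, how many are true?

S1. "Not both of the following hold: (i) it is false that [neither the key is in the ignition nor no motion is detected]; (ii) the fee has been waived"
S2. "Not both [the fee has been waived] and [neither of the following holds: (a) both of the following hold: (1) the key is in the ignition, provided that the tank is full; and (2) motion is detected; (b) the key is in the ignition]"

2

S1: Formalization: not (P nor not Q) nand S

not Q = not True = False
P nor not Q = False nor False = True
not (P nor not Q) = not True = False
not (P nor not Q) nand S = False nand False = True
Hence S1 is true.

S2: In symbols: S nand (((R -> P) and Q) nor P)

R -> P = False -> False = True
(R -> P) and Q = True and True = True
((R -> P) and Q) nor P = True nor False = False
S nand (((R -> P) and Q) nor P) = False nand False = True
So S2 is true.

True statements: 2.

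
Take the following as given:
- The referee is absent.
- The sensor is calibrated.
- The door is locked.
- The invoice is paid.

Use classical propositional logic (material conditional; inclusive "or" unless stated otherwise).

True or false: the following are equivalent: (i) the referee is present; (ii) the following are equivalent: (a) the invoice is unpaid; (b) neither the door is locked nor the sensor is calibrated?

false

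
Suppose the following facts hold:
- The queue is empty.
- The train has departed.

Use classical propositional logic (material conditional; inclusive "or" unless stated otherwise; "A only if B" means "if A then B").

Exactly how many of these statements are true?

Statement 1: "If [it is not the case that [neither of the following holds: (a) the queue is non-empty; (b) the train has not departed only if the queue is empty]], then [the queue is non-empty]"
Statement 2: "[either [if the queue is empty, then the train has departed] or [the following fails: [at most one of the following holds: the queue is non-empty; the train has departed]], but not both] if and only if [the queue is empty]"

1

Let P = "the queue is empty" (True), Q = "the train has departed" (True).

Statement 1: This is not (not P nor (not Q -> P)) -> not P.

not P = not True = False
not Q = not True = False
not Q -> P = False -> True = True
not P nor (not Q -> P) = False nor True = False
not (not P nor (not Q -> P)) = not False = True
not P = not True = False
not (not P nor (not Q -> P)) -> not P = True -> False = False
So Statement 1 is false.

Statement 2: Formalization: ((P -> Q) xor not (not P nand Q)) iff P

P -> Q = True -> True = True
not P = not True = False
not P nand Q = False nand True = True
not (not P nand Q) = not True = False
(P -> Q) xor not (not P nand Q) = True xor False = True
((P -> Q) xor not (not P nand Q)) iff P = True iff True = True
Thus Statement 2 is true.

Count: 1.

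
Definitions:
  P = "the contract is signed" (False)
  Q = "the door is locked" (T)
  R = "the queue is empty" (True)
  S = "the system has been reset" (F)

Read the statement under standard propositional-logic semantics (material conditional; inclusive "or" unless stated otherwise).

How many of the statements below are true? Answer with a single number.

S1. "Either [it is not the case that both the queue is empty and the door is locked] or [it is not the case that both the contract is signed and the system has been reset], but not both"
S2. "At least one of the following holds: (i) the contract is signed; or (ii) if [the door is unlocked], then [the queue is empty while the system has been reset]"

S1: Formalization: (R ↑ Q) ⊕ (P ↑ S)

R ↑ Q = T ↑ T = F
P ↑ S = F ↑ F = T
(R ↑ Q) ⊕ (P ↑ S) = F ⊕ T = T
So S1 is true.

S2: In symbols: P ∨ (¬Q → (R ∧ S))

¬Q = ¬T = F
R ∧ S = T ∧ F = F
¬Q → (R ∧ S) = F → F = T
P ∨ (¬Q → (R ∧ S)) = F ∨ T = T
Thus S2 is true.

2 of the 2 statements are true.

2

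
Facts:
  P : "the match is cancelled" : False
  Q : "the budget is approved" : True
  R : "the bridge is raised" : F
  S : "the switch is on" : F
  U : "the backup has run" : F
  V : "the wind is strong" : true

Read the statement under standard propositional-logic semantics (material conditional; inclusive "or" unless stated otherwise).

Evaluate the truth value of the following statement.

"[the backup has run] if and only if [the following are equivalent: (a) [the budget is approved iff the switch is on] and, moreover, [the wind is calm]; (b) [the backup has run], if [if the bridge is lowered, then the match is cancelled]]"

Values: U=False, Q=True, S=False, V=True, R=False, P=False.
This is U iff (((Q iff S) and not V) iff ((not R -> P) -> U)).

Q iff S = True iff False = False
not V = not True = False
(Q iff S) and not V = False and False = False
not R = not False = True
not R -> P = True -> False = False
(not R -> P) -> U = False -> False = True
((Q iff S) and not V) iff ((not R -> P) -> U) = False iff True = False
U iff (((Q iff S) and not V) iff ((not R -> P) -> U)) = False iff False = True

True.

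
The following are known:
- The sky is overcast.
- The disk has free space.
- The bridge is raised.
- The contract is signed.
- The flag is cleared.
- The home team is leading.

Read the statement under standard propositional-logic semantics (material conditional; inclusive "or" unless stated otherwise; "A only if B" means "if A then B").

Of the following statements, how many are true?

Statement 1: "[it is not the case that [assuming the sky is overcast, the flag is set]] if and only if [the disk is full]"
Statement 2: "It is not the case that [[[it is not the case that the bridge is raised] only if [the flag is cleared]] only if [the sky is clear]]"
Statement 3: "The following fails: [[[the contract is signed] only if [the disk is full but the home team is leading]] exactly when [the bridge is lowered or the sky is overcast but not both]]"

Let P = "the sky is overcast" (T), U = "the flag is set" (F), Q = "the disk is full" (F), R = "the bridge is raised" (T), S = "the contract is signed" (T), V = "the home team is leading" (T).

Statement 1: Parsed as ~(P -> U) <-> Q

P -> U = T -> F = F
~(P -> U) = ~F = T
~(P -> U) <-> Q = T <-> F = F
Hence Statement 1 is false.

Statement 2: In symbols: ~((~R -> ~U) -> ~P)

~R = ~T = F
~U = ~F = T
~R -> ~U = F -> T = T
~P = ~T = F
(~R -> ~U) -> ~P = T -> F = F
~((~R -> ~U) -> ~P) = ~F = T
So Statement 2 is true.

Statement 3: This is ~((S -> (Q & V)) <-> (~R xor P)).

Q & V = F & T = F
S -> (Q & V) = T -> F = F
~R = ~T = F
~R xor P = F xor T = T
(S -> (Q & V)) <-> (~R xor P) = F <-> T = F
~((S -> (Q & V)) <-> (~R xor P)) = ~F = T
Thus Statement 3 is true.

True statements: 2.

2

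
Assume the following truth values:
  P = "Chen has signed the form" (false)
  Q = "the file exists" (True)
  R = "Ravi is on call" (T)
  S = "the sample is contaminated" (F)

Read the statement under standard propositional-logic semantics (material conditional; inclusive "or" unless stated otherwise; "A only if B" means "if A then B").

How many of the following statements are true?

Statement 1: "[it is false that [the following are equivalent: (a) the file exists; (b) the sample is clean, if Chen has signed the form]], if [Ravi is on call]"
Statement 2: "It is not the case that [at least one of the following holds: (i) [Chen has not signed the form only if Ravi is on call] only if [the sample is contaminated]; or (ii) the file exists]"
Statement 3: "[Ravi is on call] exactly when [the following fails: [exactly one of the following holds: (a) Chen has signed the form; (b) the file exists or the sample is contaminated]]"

0

Statement 1: Parsed as R -> not (Q iff (P -> not S))

not S = not False = True
P -> not S = False -> True = True
Q iff (P -> not S) = True iff True = True
not (Q iff (P -> not S)) = not True = False
R -> not (Q iff (P -> not S)) = True -> False = False
Thus Statement 1 is false.

Statement 2: In symbols: not (((not P -> R) -> S) or Q)

not P = not False = True
not P -> R = True -> True = True
(not P -> R) -> S = True -> False = False
((not P -> R) -> S) or Q = False or True = True
not (((not P -> R) -> S) or Q) = not True = False
Hence Statement 2 is false.

Statement 3: In symbols: R iff not (P xor (Q or S))

Q or S = True or False = True
P xor (Q or S) = False xor True = True
not (P xor (Q or S)) = not True = False
R iff not (P xor (Q or S)) = True iff False = False
Thus Statement 3 is false.

0 of the 3 statements are true (none).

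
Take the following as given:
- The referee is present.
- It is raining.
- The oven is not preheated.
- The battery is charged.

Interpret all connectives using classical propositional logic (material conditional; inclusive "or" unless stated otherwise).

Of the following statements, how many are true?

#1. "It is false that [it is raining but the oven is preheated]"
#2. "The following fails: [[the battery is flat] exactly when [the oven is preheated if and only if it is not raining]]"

2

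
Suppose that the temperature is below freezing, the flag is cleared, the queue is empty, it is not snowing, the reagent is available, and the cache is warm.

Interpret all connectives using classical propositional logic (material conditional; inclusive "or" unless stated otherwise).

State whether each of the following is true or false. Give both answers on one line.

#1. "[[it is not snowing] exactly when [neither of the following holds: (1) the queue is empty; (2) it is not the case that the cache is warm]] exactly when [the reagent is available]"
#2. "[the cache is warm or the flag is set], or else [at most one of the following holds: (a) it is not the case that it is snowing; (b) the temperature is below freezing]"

#1 False; #2 True

Let L = "it is snowing" (F), N = "the queue is empty" (T), P = "the cache is warm" (T), H = "the reagent is available" (T), K = "the flag is set" (F), W = "the temperature is below freezing" (T).

#1: In symbols: (¬L ↔ (N ↓ ¬P)) ↔ H

¬L = ¬F = T
¬P = ¬T = F
N ↓ ¬P = T ↓ F = F
¬L ↔ (N ↓ ¬P) = T ↔ F = F
(¬L ↔ (N ↓ ¬P)) ↔ H = F ↔ T = F
So #1 is false.

#2: In symbols: (P ∨ K) ∨ (¬L ↑ W)

P ∨ K = T ∨ F = T
¬L = ¬F = T
¬L ↑ W = T ↑ T = F
(P ∨ K) ∨ (¬L ↑ W) = T ∨ F = T
Thus #2 is true.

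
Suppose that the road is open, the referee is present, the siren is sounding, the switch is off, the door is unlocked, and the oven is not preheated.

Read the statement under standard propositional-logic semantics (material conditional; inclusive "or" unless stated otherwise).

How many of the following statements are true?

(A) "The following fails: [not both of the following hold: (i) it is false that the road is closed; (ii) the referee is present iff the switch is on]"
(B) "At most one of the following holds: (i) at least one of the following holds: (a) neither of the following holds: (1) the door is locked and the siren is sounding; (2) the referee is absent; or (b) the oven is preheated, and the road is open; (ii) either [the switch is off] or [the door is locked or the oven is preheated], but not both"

Let P = "the road is closed" (F), Q = "the referee is present" (T), S = "the switch is on" (F), U = "the door is locked" (F), R = "the siren is sounding" (T), V = "the oven is preheated" (F).

(A): In symbols: ¬(¬P ↑ (Q ↔ S))

¬P = ¬F = T
Q ↔ S = T ↔ F = F
¬P ↑ (Q ↔ S) = T ↑ F = T
¬(¬P ↑ (Q ↔ S)) = ¬T = F
Thus (A) is false.

(B): In symbols: (((U ∧ R) ↓ ¬Q) ∨ (V ∧ ¬P)) ↑ (¬S ⊕ (U ∨ V))

U ∧ R = F ∧ T = F
¬Q = ¬T = F
(U ∧ R) ↓ ¬Q = F ↓ F = T
¬P = ¬F = T
V ∧ ¬P = F ∧ T = F
((U ∧ R) ↓ ¬Q) ∨ (V ∧ ¬P) = T ∨ F = T
¬S = ¬F = T
U ∨ V = F ∨ F = F
¬S ⊕ (U ∨ V) = T ⊕ F = T
(((U ∧ R) ↓ ¬Q) ∨ (V ∧ ¬P)) ↑ (¬S ⊕ (U ∨ V)) = T ↑ T = F
Thus (B) is false.

True statements: 0 (none).

0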